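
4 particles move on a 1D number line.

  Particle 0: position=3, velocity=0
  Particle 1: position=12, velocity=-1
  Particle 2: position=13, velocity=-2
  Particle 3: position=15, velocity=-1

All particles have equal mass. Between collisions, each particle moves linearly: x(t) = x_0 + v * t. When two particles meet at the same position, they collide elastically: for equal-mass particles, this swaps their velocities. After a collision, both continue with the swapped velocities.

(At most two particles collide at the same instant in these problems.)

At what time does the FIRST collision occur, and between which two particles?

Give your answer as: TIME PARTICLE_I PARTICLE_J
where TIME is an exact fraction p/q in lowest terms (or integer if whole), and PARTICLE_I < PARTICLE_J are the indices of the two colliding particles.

Answer: 1 1 2

Derivation:
Pair (0,1): pos 3,12 vel 0,-1 -> gap=9, closing at 1/unit, collide at t=9
Pair (1,2): pos 12,13 vel -1,-2 -> gap=1, closing at 1/unit, collide at t=1
Pair (2,3): pos 13,15 vel -2,-1 -> not approaching (rel speed -1 <= 0)
Earliest collision: t=1 between 1 and 2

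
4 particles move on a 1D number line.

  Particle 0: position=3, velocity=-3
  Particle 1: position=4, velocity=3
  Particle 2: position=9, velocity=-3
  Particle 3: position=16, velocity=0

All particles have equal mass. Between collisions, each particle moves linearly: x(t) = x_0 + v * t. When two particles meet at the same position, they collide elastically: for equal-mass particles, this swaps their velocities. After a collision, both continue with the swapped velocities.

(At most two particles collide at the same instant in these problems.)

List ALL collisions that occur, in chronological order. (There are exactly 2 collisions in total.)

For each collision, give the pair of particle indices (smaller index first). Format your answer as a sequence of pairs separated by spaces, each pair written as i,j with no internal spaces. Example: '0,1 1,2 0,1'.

Answer: 1,2 2,3

Derivation:
Collision at t=5/6: particles 1 and 2 swap velocities; positions: p0=1/2 p1=13/2 p2=13/2 p3=16; velocities now: v0=-3 v1=-3 v2=3 v3=0
Collision at t=4: particles 2 and 3 swap velocities; positions: p0=-9 p1=-3 p2=16 p3=16; velocities now: v0=-3 v1=-3 v2=0 v3=3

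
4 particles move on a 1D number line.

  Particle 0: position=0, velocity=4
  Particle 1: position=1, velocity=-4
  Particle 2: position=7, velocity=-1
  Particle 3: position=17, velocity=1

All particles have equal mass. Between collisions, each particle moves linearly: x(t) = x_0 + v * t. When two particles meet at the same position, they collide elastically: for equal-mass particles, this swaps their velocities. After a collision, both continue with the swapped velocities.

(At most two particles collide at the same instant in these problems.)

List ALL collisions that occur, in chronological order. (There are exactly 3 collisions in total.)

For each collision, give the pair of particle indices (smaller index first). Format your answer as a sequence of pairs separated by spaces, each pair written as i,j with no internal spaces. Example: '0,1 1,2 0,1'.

Answer: 0,1 1,2 2,3

Derivation:
Collision at t=1/8: particles 0 and 1 swap velocities; positions: p0=1/2 p1=1/2 p2=55/8 p3=137/8; velocities now: v0=-4 v1=4 v2=-1 v3=1
Collision at t=7/5: particles 1 and 2 swap velocities; positions: p0=-23/5 p1=28/5 p2=28/5 p3=92/5; velocities now: v0=-4 v1=-1 v2=4 v3=1
Collision at t=17/3: particles 2 and 3 swap velocities; positions: p0=-65/3 p1=4/3 p2=68/3 p3=68/3; velocities now: v0=-4 v1=-1 v2=1 v3=4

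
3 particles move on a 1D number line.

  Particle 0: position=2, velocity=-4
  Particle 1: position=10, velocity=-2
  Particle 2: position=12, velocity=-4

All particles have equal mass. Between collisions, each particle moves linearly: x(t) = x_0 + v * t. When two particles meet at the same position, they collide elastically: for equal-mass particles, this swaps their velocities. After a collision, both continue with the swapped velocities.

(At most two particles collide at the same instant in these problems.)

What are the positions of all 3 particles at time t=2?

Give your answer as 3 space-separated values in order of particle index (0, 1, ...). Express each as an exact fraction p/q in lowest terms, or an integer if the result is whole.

Answer: -6 4 6

Derivation:
Collision at t=1: particles 1 and 2 swap velocities; positions: p0=-2 p1=8 p2=8; velocities now: v0=-4 v1=-4 v2=-2
Advance to t=2 (no further collisions before then); velocities: v0=-4 v1=-4 v2=-2; positions = -6 4 6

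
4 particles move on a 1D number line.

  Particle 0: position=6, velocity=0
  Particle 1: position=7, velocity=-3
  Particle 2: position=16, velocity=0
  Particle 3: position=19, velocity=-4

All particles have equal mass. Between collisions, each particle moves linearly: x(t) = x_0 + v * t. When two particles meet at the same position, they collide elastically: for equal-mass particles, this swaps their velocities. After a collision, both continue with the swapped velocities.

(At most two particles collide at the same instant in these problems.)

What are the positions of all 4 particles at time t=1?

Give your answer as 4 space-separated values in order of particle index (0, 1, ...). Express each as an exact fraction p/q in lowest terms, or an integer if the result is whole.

Answer: 4 6 15 16

Derivation:
Collision at t=1/3: particles 0 and 1 swap velocities; positions: p0=6 p1=6 p2=16 p3=53/3; velocities now: v0=-3 v1=0 v2=0 v3=-4
Collision at t=3/4: particles 2 and 3 swap velocities; positions: p0=19/4 p1=6 p2=16 p3=16; velocities now: v0=-3 v1=0 v2=-4 v3=0
Advance to t=1 (no further collisions before then); velocities: v0=-3 v1=0 v2=-4 v3=0; positions = 4 6 15 16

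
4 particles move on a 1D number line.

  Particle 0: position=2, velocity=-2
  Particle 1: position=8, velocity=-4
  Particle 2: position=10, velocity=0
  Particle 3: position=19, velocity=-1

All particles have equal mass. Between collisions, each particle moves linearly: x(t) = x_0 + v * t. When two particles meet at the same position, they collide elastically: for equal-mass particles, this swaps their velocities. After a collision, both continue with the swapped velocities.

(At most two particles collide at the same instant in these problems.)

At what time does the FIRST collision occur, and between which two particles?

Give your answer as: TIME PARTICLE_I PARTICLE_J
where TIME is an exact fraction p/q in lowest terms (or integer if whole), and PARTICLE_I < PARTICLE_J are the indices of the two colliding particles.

Pair (0,1): pos 2,8 vel -2,-4 -> gap=6, closing at 2/unit, collide at t=3
Pair (1,2): pos 8,10 vel -4,0 -> not approaching (rel speed -4 <= 0)
Pair (2,3): pos 10,19 vel 0,-1 -> gap=9, closing at 1/unit, collide at t=9
Earliest collision: t=3 between 0 and 1

Answer: 3 0 1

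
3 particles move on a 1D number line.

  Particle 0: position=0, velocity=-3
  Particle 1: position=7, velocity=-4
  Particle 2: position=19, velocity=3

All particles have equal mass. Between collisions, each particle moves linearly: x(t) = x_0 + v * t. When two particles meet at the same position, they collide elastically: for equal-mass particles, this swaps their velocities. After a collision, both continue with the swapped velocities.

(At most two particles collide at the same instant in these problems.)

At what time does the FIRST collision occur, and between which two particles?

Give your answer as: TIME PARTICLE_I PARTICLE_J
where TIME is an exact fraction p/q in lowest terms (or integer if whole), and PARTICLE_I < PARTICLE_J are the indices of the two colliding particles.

Pair (0,1): pos 0,7 vel -3,-4 -> gap=7, closing at 1/unit, collide at t=7
Pair (1,2): pos 7,19 vel -4,3 -> not approaching (rel speed -7 <= 0)
Earliest collision: t=7 between 0 and 1

Answer: 7 0 1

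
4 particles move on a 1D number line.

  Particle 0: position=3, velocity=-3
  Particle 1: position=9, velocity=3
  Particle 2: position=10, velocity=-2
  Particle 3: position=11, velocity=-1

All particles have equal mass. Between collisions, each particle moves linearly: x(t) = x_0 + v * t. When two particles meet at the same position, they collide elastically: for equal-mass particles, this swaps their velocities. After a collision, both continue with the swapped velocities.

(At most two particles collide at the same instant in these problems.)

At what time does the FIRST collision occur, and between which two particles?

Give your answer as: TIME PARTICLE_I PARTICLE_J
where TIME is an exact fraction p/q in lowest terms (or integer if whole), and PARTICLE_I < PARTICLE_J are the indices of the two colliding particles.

Answer: 1/5 1 2

Derivation:
Pair (0,1): pos 3,9 vel -3,3 -> not approaching (rel speed -6 <= 0)
Pair (1,2): pos 9,10 vel 3,-2 -> gap=1, closing at 5/unit, collide at t=1/5
Pair (2,3): pos 10,11 vel -2,-1 -> not approaching (rel speed -1 <= 0)
Earliest collision: t=1/5 between 1 and 2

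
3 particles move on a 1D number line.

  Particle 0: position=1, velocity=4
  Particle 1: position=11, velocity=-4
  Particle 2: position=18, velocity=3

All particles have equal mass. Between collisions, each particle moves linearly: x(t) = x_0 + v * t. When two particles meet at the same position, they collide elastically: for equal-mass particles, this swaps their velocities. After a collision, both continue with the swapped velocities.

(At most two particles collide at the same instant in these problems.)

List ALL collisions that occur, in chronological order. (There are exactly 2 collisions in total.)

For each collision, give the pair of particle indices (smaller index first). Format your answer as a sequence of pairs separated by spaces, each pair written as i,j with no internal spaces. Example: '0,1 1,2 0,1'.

Collision at t=5/4: particles 0 and 1 swap velocities; positions: p0=6 p1=6 p2=87/4; velocities now: v0=-4 v1=4 v2=3
Collision at t=17: particles 1 and 2 swap velocities; positions: p0=-57 p1=69 p2=69; velocities now: v0=-4 v1=3 v2=4

Answer: 0,1 1,2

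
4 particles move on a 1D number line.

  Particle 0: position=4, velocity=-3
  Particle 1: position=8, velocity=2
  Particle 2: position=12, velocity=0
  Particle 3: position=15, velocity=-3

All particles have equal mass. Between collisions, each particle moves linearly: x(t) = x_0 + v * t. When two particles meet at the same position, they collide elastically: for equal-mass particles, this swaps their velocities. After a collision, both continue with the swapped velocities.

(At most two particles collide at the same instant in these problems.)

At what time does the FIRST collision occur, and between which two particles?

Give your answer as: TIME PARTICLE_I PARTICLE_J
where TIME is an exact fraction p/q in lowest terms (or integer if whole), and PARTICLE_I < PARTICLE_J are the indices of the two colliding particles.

Pair (0,1): pos 4,8 vel -3,2 -> not approaching (rel speed -5 <= 0)
Pair (1,2): pos 8,12 vel 2,0 -> gap=4, closing at 2/unit, collide at t=2
Pair (2,3): pos 12,15 vel 0,-3 -> gap=3, closing at 3/unit, collide at t=1
Earliest collision: t=1 between 2 and 3

Answer: 1 2 3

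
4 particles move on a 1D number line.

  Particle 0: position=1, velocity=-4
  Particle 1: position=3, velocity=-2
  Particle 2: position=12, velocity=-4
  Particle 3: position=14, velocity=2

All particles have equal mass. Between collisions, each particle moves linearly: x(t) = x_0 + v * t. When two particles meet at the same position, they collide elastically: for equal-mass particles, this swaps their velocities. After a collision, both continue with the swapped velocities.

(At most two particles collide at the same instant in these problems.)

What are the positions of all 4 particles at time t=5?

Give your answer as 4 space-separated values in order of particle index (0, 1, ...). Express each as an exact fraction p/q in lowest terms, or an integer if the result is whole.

Collision at t=9/2: particles 1 and 2 swap velocities; positions: p0=-17 p1=-6 p2=-6 p3=23; velocities now: v0=-4 v1=-4 v2=-2 v3=2
Advance to t=5 (no further collisions before then); velocities: v0=-4 v1=-4 v2=-2 v3=2; positions = -19 -8 -7 24

Answer: -19 -8 -7 24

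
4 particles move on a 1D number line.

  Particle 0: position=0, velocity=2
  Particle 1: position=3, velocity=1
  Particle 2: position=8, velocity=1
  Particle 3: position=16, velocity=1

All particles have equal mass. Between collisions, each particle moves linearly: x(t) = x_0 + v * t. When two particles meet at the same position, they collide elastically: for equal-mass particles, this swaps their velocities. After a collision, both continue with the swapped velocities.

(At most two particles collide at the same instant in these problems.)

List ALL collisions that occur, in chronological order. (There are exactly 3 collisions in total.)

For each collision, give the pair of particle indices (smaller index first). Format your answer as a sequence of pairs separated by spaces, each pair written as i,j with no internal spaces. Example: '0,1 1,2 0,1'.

Collision at t=3: particles 0 and 1 swap velocities; positions: p0=6 p1=6 p2=11 p3=19; velocities now: v0=1 v1=2 v2=1 v3=1
Collision at t=8: particles 1 and 2 swap velocities; positions: p0=11 p1=16 p2=16 p3=24; velocities now: v0=1 v1=1 v2=2 v3=1
Collision at t=16: particles 2 and 3 swap velocities; positions: p0=19 p1=24 p2=32 p3=32; velocities now: v0=1 v1=1 v2=1 v3=2

Answer: 0,1 1,2 2,3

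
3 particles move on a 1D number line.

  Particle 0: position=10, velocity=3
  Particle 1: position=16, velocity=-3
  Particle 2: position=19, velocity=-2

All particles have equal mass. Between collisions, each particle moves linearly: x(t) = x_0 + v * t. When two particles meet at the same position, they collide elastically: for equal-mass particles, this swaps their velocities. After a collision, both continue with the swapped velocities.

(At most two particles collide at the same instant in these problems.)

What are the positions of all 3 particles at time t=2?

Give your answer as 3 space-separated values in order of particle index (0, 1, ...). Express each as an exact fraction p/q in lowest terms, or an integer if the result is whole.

Collision at t=1: particles 0 and 1 swap velocities; positions: p0=13 p1=13 p2=17; velocities now: v0=-3 v1=3 v2=-2
Collision at t=9/5: particles 1 and 2 swap velocities; positions: p0=53/5 p1=77/5 p2=77/5; velocities now: v0=-3 v1=-2 v2=3
Advance to t=2 (no further collisions before then); velocities: v0=-3 v1=-2 v2=3; positions = 10 15 16

Answer: 10 15 16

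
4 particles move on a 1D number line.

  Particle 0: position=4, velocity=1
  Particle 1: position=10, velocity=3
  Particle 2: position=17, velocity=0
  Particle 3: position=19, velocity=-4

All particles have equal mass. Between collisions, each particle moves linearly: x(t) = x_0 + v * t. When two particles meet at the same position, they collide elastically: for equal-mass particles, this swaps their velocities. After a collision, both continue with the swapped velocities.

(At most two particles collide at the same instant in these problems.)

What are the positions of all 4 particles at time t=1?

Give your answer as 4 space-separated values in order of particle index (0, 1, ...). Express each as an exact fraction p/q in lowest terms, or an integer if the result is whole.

Answer: 5 13 15 17

Derivation:
Collision at t=1/2: particles 2 and 3 swap velocities; positions: p0=9/2 p1=23/2 p2=17 p3=17; velocities now: v0=1 v1=3 v2=-4 v3=0
Advance to t=1 (no further collisions before then); velocities: v0=1 v1=3 v2=-4 v3=0; positions = 5 13 15 17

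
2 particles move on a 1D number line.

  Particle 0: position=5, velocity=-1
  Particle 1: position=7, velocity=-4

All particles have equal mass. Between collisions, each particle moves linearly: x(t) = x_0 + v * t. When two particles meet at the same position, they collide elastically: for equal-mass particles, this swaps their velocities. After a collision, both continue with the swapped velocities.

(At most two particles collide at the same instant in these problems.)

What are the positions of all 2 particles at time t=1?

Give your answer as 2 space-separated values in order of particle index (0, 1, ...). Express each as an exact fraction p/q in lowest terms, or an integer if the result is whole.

Answer: 3 4

Derivation:
Collision at t=2/3: particles 0 and 1 swap velocities; positions: p0=13/3 p1=13/3; velocities now: v0=-4 v1=-1
Advance to t=1 (no further collisions before then); velocities: v0=-4 v1=-1; positions = 3 4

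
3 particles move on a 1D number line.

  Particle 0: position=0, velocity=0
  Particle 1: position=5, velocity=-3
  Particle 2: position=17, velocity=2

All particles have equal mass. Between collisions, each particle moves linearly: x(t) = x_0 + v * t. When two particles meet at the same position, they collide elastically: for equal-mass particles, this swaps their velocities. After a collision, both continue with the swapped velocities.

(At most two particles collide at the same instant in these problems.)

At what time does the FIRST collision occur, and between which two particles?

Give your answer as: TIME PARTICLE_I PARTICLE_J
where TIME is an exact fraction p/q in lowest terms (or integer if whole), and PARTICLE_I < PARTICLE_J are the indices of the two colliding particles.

Pair (0,1): pos 0,5 vel 0,-3 -> gap=5, closing at 3/unit, collide at t=5/3
Pair (1,2): pos 5,17 vel -3,2 -> not approaching (rel speed -5 <= 0)
Earliest collision: t=5/3 between 0 and 1

Answer: 5/3 0 1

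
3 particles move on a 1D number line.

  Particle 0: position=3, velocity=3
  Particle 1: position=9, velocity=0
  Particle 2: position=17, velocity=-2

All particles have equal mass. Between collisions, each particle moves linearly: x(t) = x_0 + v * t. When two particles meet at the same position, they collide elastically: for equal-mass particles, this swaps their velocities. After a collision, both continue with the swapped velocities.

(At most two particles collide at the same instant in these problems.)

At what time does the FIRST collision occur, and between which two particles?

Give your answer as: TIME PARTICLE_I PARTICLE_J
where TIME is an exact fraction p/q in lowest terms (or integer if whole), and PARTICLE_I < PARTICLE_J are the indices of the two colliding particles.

Answer: 2 0 1

Derivation:
Pair (0,1): pos 3,9 vel 3,0 -> gap=6, closing at 3/unit, collide at t=2
Pair (1,2): pos 9,17 vel 0,-2 -> gap=8, closing at 2/unit, collide at t=4
Earliest collision: t=2 between 0 and 1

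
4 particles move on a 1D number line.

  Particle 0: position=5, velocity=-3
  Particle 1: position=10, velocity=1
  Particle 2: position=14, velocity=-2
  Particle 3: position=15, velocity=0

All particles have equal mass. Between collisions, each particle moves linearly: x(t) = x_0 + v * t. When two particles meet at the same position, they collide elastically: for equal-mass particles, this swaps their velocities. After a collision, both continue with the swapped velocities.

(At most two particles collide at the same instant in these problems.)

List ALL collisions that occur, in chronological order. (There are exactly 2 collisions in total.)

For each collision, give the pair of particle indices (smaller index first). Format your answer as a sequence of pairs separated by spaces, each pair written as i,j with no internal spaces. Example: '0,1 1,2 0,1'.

Collision at t=4/3: particles 1 and 2 swap velocities; positions: p0=1 p1=34/3 p2=34/3 p3=15; velocities now: v0=-3 v1=-2 v2=1 v3=0
Collision at t=5: particles 2 and 3 swap velocities; positions: p0=-10 p1=4 p2=15 p3=15; velocities now: v0=-3 v1=-2 v2=0 v3=1

Answer: 1,2 2,3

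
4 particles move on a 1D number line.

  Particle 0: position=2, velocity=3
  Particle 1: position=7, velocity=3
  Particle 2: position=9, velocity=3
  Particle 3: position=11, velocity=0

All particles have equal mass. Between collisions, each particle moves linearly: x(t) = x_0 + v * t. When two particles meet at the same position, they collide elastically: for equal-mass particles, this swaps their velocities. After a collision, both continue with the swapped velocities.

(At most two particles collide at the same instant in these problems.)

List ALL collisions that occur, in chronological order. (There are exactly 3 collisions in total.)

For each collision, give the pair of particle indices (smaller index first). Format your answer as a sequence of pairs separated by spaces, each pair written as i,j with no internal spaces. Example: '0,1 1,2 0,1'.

Collision at t=2/3: particles 2 and 3 swap velocities; positions: p0=4 p1=9 p2=11 p3=11; velocities now: v0=3 v1=3 v2=0 v3=3
Collision at t=4/3: particles 1 and 2 swap velocities; positions: p0=6 p1=11 p2=11 p3=13; velocities now: v0=3 v1=0 v2=3 v3=3
Collision at t=3: particles 0 and 1 swap velocities; positions: p0=11 p1=11 p2=16 p3=18; velocities now: v0=0 v1=3 v2=3 v3=3

Answer: 2,3 1,2 0,1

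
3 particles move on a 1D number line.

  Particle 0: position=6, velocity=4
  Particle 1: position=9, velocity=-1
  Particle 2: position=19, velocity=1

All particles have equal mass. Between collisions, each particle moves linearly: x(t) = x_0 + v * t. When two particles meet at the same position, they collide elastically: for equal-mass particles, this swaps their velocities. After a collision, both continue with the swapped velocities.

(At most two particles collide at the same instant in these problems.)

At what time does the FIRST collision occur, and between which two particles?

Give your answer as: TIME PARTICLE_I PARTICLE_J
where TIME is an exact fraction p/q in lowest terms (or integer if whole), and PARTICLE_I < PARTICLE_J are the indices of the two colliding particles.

Pair (0,1): pos 6,9 vel 4,-1 -> gap=3, closing at 5/unit, collide at t=3/5
Pair (1,2): pos 9,19 vel -1,1 -> not approaching (rel speed -2 <= 0)
Earliest collision: t=3/5 between 0 and 1

Answer: 3/5 0 1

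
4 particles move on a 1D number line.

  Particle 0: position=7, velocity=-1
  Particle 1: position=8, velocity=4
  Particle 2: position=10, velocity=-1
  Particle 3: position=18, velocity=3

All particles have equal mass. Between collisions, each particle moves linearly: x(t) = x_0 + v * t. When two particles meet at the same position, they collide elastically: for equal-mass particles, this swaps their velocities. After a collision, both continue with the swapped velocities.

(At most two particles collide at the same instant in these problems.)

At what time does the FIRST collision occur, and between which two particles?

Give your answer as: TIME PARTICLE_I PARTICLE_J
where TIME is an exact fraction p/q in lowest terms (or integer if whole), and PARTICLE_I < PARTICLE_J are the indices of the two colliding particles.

Pair (0,1): pos 7,8 vel -1,4 -> not approaching (rel speed -5 <= 0)
Pair (1,2): pos 8,10 vel 4,-1 -> gap=2, closing at 5/unit, collide at t=2/5
Pair (2,3): pos 10,18 vel -1,3 -> not approaching (rel speed -4 <= 0)
Earliest collision: t=2/5 between 1 and 2

Answer: 2/5 1 2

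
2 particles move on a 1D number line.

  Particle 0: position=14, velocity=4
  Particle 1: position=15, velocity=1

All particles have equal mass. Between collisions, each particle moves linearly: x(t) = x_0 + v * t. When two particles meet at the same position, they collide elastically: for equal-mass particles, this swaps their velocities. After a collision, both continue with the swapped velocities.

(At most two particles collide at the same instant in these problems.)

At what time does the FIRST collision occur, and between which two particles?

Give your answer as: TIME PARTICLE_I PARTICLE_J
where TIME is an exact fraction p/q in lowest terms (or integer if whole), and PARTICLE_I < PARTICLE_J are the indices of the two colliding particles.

Pair (0,1): pos 14,15 vel 4,1 -> gap=1, closing at 3/unit, collide at t=1/3
Earliest collision: t=1/3 between 0 and 1

Answer: 1/3 0 1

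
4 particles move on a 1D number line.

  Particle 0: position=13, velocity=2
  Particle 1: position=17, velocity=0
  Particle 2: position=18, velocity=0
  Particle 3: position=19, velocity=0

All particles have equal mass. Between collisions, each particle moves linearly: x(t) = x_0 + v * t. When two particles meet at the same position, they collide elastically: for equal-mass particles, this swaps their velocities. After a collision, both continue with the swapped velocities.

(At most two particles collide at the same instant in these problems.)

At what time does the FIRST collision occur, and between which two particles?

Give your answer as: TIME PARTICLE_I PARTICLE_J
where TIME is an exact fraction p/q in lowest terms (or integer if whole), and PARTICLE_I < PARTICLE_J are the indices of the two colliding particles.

Answer: 2 0 1

Derivation:
Pair (0,1): pos 13,17 vel 2,0 -> gap=4, closing at 2/unit, collide at t=2
Pair (1,2): pos 17,18 vel 0,0 -> not approaching (rel speed 0 <= 0)
Pair (2,3): pos 18,19 vel 0,0 -> not approaching (rel speed 0 <= 0)
Earliest collision: t=2 between 0 and 1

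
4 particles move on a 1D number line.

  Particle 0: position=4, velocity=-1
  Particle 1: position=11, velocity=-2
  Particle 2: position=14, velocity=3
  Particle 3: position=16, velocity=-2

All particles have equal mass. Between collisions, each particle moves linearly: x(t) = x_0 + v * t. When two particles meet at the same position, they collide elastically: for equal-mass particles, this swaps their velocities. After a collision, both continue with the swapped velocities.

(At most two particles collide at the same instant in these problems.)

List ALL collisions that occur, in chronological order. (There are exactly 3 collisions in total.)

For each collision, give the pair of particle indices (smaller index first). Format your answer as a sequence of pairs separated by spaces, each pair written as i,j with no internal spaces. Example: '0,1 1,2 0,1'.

Answer: 2,3 0,1 1,2

Derivation:
Collision at t=2/5: particles 2 and 3 swap velocities; positions: p0=18/5 p1=51/5 p2=76/5 p3=76/5; velocities now: v0=-1 v1=-2 v2=-2 v3=3
Collision at t=7: particles 0 and 1 swap velocities; positions: p0=-3 p1=-3 p2=2 p3=35; velocities now: v0=-2 v1=-1 v2=-2 v3=3
Collision at t=12: particles 1 and 2 swap velocities; positions: p0=-13 p1=-8 p2=-8 p3=50; velocities now: v0=-2 v1=-2 v2=-1 v3=3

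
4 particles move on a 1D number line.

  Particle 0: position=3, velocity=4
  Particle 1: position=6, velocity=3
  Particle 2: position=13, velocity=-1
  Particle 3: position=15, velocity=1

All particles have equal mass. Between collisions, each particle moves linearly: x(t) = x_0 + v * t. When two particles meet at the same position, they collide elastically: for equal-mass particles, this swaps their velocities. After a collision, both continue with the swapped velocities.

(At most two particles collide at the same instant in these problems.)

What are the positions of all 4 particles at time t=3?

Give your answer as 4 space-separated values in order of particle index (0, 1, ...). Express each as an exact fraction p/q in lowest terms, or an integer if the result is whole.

Collision at t=7/4: particles 1 and 2 swap velocities; positions: p0=10 p1=45/4 p2=45/4 p3=67/4; velocities now: v0=4 v1=-1 v2=3 v3=1
Collision at t=2: particles 0 and 1 swap velocities; positions: p0=11 p1=11 p2=12 p3=17; velocities now: v0=-1 v1=4 v2=3 v3=1
Collision at t=3: particles 1 and 2 swap velocities; positions: p0=10 p1=15 p2=15 p3=18; velocities now: v0=-1 v1=3 v2=4 v3=1
Advance to t=3 (no further collisions before then); velocities: v0=-1 v1=3 v2=4 v3=1; positions = 10 15 15 18

Answer: 10 15 15 18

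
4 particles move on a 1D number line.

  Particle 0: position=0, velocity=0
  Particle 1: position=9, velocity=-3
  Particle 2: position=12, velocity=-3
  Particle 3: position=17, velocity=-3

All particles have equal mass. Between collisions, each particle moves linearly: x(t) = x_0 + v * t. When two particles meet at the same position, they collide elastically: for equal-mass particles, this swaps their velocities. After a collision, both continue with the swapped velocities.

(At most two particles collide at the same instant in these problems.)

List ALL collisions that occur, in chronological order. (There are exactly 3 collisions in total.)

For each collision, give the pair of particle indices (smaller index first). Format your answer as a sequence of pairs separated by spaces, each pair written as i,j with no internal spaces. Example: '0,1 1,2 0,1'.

Answer: 0,1 1,2 2,3

Derivation:
Collision at t=3: particles 0 and 1 swap velocities; positions: p0=0 p1=0 p2=3 p3=8; velocities now: v0=-3 v1=0 v2=-3 v3=-3
Collision at t=4: particles 1 and 2 swap velocities; positions: p0=-3 p1=0 p2=0 p3=5; velocities now: v0=-3 v1=-3 v2=0 v3=-3
Collision at t=17/3: particles 2 and 3 swap velocities; positions: p0=-8 p1=-5 p2=0 p3=0; velocities now: v0=-3 v1=-3 v2=-3 v3=0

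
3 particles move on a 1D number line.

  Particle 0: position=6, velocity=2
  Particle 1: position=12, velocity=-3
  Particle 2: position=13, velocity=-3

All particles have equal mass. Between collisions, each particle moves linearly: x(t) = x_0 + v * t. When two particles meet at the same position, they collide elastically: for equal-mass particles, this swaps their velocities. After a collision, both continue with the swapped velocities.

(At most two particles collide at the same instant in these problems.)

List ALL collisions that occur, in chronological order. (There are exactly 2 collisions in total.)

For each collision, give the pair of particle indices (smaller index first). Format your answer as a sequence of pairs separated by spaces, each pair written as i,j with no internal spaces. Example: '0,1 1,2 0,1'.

Answer: 0,1 1,2

Derivation:
Collision at t=6/5: particles 0 and 1 swap velocities; positions: p0=42/5 p1=42/5 p2=47/5; velocities now: v0=-3 v1=2 v2=-3
Collision at t=7/5: particles 1 and 2 swap velocities; positions: p0=39/5 p1=44/5 p2=44/5; velocities now: v0=-3 v1=-3 v2=2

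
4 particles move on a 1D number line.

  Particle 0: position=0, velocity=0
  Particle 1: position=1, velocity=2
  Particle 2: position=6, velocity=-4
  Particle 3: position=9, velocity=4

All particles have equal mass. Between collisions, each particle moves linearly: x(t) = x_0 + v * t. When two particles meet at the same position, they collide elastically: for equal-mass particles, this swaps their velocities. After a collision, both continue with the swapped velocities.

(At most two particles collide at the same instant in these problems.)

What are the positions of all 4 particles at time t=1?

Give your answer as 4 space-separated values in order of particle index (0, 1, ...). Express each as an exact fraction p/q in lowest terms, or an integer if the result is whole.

Collision at t=5/6: particles 1 and 2 swap velocities; positions: p0=0 p1=8/3 p2=8/3 p3=37/3; velocities now: v0=0 v1=-4 v2=2 v3=4
Advance to t=1 (no further collisions before then); velocities: v0=0 v1=-4 v2=2 v3=4; positions = 0 2 3 13

Answer: 0 2 3 13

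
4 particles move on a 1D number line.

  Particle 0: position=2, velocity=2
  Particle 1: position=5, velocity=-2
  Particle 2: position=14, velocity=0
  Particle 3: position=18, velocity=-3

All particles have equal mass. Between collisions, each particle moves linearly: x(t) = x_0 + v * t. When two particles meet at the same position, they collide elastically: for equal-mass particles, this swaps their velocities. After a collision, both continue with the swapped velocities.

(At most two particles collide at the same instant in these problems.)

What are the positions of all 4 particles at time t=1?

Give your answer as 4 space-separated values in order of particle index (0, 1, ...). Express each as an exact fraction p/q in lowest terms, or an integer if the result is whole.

Answer: 3 4 14 15

Derivation:
Collision at t=3/4: particles 0 and 1 swap velocities; positions: p0=7/2 p1=7/2 p2=14 p3=63/4; velocities now: v0=-2 v1=2 v2=0 v3=-3
Advance to t=1 (no further collisions before then); velocities: v0=-2 v1=2 v2=0 v3=-3; positions = 3 4 14 15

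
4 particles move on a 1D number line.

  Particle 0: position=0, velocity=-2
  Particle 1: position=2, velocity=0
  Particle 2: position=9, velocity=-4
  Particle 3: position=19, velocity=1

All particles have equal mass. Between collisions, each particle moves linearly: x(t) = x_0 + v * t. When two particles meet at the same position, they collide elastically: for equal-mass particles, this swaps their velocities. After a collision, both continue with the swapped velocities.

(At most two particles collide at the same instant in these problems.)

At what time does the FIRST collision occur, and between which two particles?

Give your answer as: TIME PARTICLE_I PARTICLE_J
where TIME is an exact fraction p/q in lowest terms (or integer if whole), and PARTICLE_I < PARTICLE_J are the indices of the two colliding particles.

Pair (0,1): pos 0,2 vel -2,0 -> not approaching (rel speed -2 <= 0)
Pair (1,2): pos 2,9 vel 0,-4 -> gap=7, closing at 4/unit, collide at t=7/4
Pair (2,3): pos 9,19 vel -4,1 -> not approaching (rel speed -5 <= 0)
Earliest collision: t=7/4 between 1 and 2

Answer: 7/4 1 2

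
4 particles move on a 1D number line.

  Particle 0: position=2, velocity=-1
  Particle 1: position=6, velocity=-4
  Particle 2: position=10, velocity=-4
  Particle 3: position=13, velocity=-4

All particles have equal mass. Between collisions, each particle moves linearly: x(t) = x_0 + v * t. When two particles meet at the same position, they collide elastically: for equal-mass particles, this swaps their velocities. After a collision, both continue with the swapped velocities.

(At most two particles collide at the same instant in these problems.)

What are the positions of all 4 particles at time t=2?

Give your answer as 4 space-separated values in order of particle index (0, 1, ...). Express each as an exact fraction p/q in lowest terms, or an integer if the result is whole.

Answer: -2 0 2 5

Derivation:
Collision at t=4/3: particles 0 and 1 swap velocities; positions: p0=2/3 p1=2/3 p2=14/3 p3=23/3; velocities now: v0=-4 v1=-1 v2=-4 v3=-4
Advance to t=2 (no further collisions before then); velocities: v0=-4 v1=-1 v2=-4 v3=-4; positions = -2 0 2 5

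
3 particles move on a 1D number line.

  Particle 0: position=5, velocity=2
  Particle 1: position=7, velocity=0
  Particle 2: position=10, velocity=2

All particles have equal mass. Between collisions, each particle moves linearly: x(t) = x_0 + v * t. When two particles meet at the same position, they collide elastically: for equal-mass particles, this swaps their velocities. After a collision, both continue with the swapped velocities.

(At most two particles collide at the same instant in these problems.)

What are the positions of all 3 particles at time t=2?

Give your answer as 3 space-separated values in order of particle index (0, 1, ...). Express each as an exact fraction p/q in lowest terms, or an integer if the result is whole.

Collision at t=1: particles 0 and 1 swap velocities; positions: p0=7 p1=7 p2=12; velocities now: v0=0 v1=2 v2=2
Advance to t=2 (no further collisions before then); velocities: v0=0 v1=2 v2=2; positions = 7 9 14

Answer: 7 9 14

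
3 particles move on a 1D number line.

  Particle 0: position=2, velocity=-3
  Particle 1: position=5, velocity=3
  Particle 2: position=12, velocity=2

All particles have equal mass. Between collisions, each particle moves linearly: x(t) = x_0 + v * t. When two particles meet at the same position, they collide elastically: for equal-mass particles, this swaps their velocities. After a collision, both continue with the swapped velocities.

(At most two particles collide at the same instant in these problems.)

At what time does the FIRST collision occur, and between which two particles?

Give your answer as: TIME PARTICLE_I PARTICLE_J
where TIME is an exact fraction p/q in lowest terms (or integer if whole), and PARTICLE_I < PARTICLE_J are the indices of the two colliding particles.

Answer: 7 1 2

Derivation:
Pair (0,1): pos 2,5 vel -3,3 -> not approaching (rel speed -6 <= 0)
Pair (1,2): pos 5,12 vel 3,2 -> gap=7, closing at 1/unit, collide at t=7
Earliest collision: t=7 between 1 and 2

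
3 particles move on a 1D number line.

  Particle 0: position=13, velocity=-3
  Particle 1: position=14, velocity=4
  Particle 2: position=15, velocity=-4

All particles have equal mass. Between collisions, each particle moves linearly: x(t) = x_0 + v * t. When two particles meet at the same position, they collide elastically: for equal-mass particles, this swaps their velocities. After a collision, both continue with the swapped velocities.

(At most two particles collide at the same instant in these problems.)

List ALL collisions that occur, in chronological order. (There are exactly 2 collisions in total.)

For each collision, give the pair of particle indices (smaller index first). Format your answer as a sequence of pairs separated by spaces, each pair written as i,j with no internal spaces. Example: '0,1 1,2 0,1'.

Collision at t=1/8: particles 1 and 2 swap velocities; positions: p0=101/8 p1=29/2 p2=29/2; velocities now: v0=-3 v1=-4 v2=4
Collision at t=2: particles 0 and 1 swap velocities; positions: p0=7 p1=7 p2=22; velocities now: v0=-4 v1=-3 v2=4

Answer: 1,2 0,1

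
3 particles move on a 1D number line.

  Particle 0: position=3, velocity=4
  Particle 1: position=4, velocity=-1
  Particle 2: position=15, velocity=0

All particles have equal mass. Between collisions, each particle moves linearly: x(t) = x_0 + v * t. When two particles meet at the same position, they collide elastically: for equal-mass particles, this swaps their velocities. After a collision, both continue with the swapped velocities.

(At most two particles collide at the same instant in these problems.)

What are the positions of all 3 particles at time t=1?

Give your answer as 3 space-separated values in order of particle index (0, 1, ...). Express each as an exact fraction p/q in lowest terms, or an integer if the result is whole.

Collision at t=1/5: particles 0 and 1 swap velocities; positions: p0=19/5 p1=19/5 p2=15; velocities now: v0=-1 v1=4 v2=0
Advance to t=1 (no further collisions before then); velocities: v0=-1 v1=4 v2=0; positions = 3 7 15

Answer: 3 7 15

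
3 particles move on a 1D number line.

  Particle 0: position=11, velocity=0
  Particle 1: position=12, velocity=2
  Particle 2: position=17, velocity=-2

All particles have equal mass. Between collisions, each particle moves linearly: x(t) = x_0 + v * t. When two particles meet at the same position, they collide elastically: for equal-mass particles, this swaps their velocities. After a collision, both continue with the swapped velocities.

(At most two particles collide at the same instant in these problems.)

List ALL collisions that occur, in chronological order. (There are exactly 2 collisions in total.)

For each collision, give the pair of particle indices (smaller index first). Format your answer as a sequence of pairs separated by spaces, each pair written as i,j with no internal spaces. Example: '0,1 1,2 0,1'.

Answer: 1,2 0,1

Derivation:
Collision at t=5/4: particles 1 and 2 swap velocities; positions: p0=11 p1=29/2 p2=29/2; velocities now: v0=0 v1=-2 v2=2
Collision at t=3: particles 0 and 1 swap velocities; positions: p0=11 p1=11 p2=18; velocities now: v0=-2 v1=0 v2=2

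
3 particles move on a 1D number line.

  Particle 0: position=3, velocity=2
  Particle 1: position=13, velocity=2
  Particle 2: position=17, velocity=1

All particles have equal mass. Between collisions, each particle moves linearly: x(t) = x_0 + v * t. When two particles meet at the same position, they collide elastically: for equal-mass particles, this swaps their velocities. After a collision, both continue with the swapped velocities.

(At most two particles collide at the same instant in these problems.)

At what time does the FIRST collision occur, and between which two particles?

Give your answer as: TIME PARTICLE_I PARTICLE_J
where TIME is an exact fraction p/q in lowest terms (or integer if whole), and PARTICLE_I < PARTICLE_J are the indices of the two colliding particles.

Pair (0,1): pos 3,13 vel 2,2 -> not approaching (rel speed 0 <= 0)
Pair (1,2): pos 13,17 vel 2,1 -> gap=4, closing at 1/unit, collide at t=4
Earliest collision: t=4 between 1 and 2

Answer: 4 1 2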